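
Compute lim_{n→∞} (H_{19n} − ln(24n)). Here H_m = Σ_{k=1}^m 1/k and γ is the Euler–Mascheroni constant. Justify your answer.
lim = ln(19/24) + γ

By Euler-Maclaurin, H_m = ln m + γ + O(1/m). So
  H_{19n} − ln(24n) = ln(19n) + γ − ln(24n) + O(1/n)
                       = ln(19/24) + γ + O(1/n).
Hence the limit is ln(19/24) + γ.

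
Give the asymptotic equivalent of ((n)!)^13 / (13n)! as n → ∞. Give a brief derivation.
((n)!)^13/(13n)! ~ ((2π·n)^(12/2) / sqrt(13)) · 13^(−13·n)  →  0

Write N = n. Stirling: N! ~ sqrt(2π N)(N/e)^N and (13N)! ~ sqrt(2π·13N)·(13N/e)^(13N).
  (N!)^13/(13N)! ~ (2π N)^(13/2) (N/e)^(13N) / [sqrt(2π·13N) (13N/e)^(13N)]
     = (2π N)^(13/2) / sqrt(2π·13N) · (N/(13N))^(13N)
     = (2π N)^((13−1)/2) / sqrt(13) · 13^(−13N).
Since 13^13 > 1, the factor 13^(−13N) decays exponentially, so the ratio → 0. Substituting N = n gives the stated form.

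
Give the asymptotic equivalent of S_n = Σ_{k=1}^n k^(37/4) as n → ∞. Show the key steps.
S_n ~ (4/41) · n^(41/4)

Integral comparison: Σ_{k=1}^n k^(37/4) = ∫_0^n x^(37/4) dx + O(n^(37/4)). The integral is n^(1 + 37/4) / (1 + 37/4) = n^((37+4)/4) / ((37+4)/4) = (4/41) · n^(41/4).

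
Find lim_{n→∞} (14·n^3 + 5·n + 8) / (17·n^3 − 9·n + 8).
lim = 14/17

For large n the leading n^3 terms dominate both numerator and denominator. Dividing top and bottom by n^3, every other term tends to 0, leaving 14/17.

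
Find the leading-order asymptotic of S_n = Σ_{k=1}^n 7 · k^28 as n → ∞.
S_n ~ 7 · n^29 / 29

By integral comparison (Euler-Maclaurin), Σ_{k=1}^n 7 · k^28 = 7 · ∫_0^n x^28 dx + O(n^28) = 7 · n^29/29 + O(n^28). (Equivalently, Faulhaber's formula gives the same leading term.)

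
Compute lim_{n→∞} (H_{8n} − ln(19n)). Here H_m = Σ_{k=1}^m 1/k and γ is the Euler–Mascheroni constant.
lim = ln(8/19) + γ

By Euler-Maclaurin, H_m = ln m + γ + O(1/m). So
  H_{8n} − ln(19n) = ln(8n) + γ − ln(19n) + O(1/n)
                       = ln(8/19) + γ + O(1/n).
Hence the limit is ln(8/19) + γ.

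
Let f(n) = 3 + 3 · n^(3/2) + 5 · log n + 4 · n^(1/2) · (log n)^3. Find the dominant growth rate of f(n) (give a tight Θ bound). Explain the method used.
f(n) ∈ Θ(n^(3/2))

Compare the terms by growth order. For large n, n^a · (log n)^b dominates n^a' · (log n)^b' iff a > a', or (a = a' and b > b'). Ranking the 4 terms shows the dominant one is 3 · n^(3/2). Hence f(n) ∈ Θ(n^(3/2)).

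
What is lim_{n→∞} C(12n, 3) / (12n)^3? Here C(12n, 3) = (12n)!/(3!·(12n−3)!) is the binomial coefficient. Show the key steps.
lim = 1/3! = 1/6

With N = 12n → ∞: C(N, 3) / N^3 = [N(N−1)…(N−2)] / (3! · N^3) = (1/3!) · 1 · (1 − 1/(12n)) · (1 − 2/(12n)). Each factor → 1 as N → ∞, so the limit is 1/3! = 1/6.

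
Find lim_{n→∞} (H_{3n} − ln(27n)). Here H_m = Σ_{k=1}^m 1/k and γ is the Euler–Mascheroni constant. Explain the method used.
lim = −ln 9 + γ

By Euler-Maclaurin, H_m = ln m + γ + O(1/m). So
  H_{3n} − ln(27n) = ln(3n) + γ − ln(27n) + O(1/n)
                       = ln(3/27) + γ + O(1/n).
Hence the limit is ln(3/27) + γ (= −ln 9).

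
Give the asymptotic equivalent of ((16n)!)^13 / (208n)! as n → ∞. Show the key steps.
((16n)!)^13/(208n)! ~ ((2π·16n)^(12/2) / sqrt(13)) · 13^(−13·16n)  →  0

Write N = 16n. Stirling: N! ~ sqrt(2π N)(N/e)^N and (13N)! ~ sqrt(2π·13N)·(13N/e)^(13N).
  (N!)^13/(13N)! ~ (2π N)^(13/2) (N/e)^(13N) / [sqrt(2π·13N) (13N/e)^(13N)]
     = (2π N)^(13/2) / sqrt(2π·13N) · (N/(13N))^(13N)
     = (2π N)^((13−1)/2) / sqrt(13) · 13^(−13N).
Since 13^13 > 1, the factor 13^(−13N) decays exponentially, so the ratio → 0. Substituting N = 16n gives the stated form.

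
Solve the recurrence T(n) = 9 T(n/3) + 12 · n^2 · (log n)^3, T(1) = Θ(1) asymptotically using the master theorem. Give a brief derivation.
T(n) = Θ(n^2 · (log n)^4)

Here log_3 9 = 2 and f(n) = 12 · n^2 · (log n)^3 = Θ(n^(log_3 9) · (log n)^3). This is the extended Case 2 of the master theorem (f matches the critical exponent up to log factors), giving T(n) = Θ(n^(log_3 9) · (log n)^(3+1)) = Θ(n^2 · (log n)^4).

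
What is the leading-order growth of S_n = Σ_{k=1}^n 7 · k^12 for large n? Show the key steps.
S_n ~ 7 · n^13 / 13

By integral comparison (Euler-Maclaurin), Σ_{k=1}^n 7 · k^12 = 7 · ∫_0^n x^12 dx + O(n^12) = 7 · n^13/13 + O(n^12). (Equivalently, Faulhaber's formula gives the same leading term.)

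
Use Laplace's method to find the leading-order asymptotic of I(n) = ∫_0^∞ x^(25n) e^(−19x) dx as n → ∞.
I(n) ~ (sqrt(2π·25n) / 19) · (25n/(19e))^(25n)

Write the integrand as exp(25n ln x − 19x) and set f(x) = 25n ln x − 19x. Then f'(x) = 25n/x − 19 = 0 at x* = 25n/19, and f''(x*) = −25n/x*^2 = −19^2/(25n). Laplace's method (interior maximum) gives
  I(n) ~ e^(f(x*)) · sqrt(2π / |f''(x*)|)
        = exp(25n ln(25n/19) − 25n) · sqrt(2π · 25n / 19^2)
        = (25n/19)^(25n) e^(−25n) · sqrt(2π·25n) / 19
        = (sqrt(2π·25n) / 19) · (25n/(19e))^(25n).
This matches Γ(25n+1)/19^(25n+1) with Stirling applied to Γ.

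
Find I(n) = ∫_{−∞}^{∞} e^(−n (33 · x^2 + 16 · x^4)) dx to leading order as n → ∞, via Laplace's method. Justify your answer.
I(n) ~ sqrt(π/(33n))

φ(x) = 33 · x^2 + 16 · x^4 has its unique global minimum at x* = 0 (since φ'(x) = 66x + 64x^3 = 0 only at x = 0 for real x with both coefficients positive, and φ → ∞ as |x| → ∞). At x* = 0, φ(0) = 0 and φ''(0) = 66. Laplace's method then gives
  I(n) ~ sqrt(2π / (n · φ''(0))) · e^(−n φ(0)) = sqrt(2π / (66n)) = sqrt(π/(33n)).
The 16 · x^4 term contributes only at subleading order (an O(1/n) relative correction).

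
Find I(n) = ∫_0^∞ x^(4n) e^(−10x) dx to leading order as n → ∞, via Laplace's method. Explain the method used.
I(n) ~ (sqrt(2π·4n) / 10) · (4n/(10e))^(4n)

Write the integrand as exp(4n ln x − 10x) and set f(x) = 4n ln x − 10x. Then f'(x) = 4n/x − 10 = 0 at x* = 4n/10, and f''(x*) = −4n/x*^2 = −10^2/(4n). Laplace's method (interior maximum) gives
  I(n) ~ e^(f(x*)) · sqrt(2π / |f''(x*)|)
        = exp(4n ln(4n/10) − 4n) · sqrt(2π · 4n / 10^2)
        = (4n/10)^(4n) e^(−4n) · sqrt(2π·4n) / 10
        = (sqrt(2π·4n) / 10) · (4n/(10e))^(4n).
This matches Γ(4n+1)/10^(4n+1) with Stirling applied to Γ.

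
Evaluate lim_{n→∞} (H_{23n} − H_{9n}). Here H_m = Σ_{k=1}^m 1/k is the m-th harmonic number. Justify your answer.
lim = ln(23/9)

Euler-Maclaurin gives H_m = ln m + γ + 1/(2m) + O(1/m^2). The γ and O(1/m) terms cancel in the difference:
  H_{23n} − H_{9n} = ln(23n) − ln(9n) + O(1/n) = ln(23/9) + O(1/n).
Hence the limit is ln(23/9).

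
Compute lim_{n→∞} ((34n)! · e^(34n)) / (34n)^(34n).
lim = ∞

Stirling: (34n)! ~ sqrt(2π·34n) · (34n/e)^(34n). Hence
  (34n)! · e^(34n) / (34n)^(34n) ~ sqrt(2π·34n) = sqrt(2π·34) · sqrt(n) → ∞.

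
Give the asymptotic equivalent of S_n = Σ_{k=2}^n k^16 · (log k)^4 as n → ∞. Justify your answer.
S_n ~ n^17 · (log n)^4 / 17

By integral comparison, S_n = ∫_1^n x^16 · (log x)^4 dx + O(n^16 · (log n)^4). For the integral, the leading term of ∫_1^n x^16 (log x)^4 dx is n^17/17 · (log n)^4 (by repeated integration by parts; each step lowers the log-exponent and produces a relatively O(1/log n) correction). Hence S_n ~ n^17 · (log n)^4 / 17.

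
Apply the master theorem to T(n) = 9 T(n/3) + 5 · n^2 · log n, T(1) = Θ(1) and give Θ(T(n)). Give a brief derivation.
T(n) = Θ(n^2 · (log n)^2)

Here log_3 9 = 2 and f(n) = 5 · n^2 · log n = Θ(n^(log_3 9) · (log n)^1). This is the extended Case 2 of the master theorem (f matches the critical exponent up to log factors), giving T(n) = Θ(n^(log_3 9) · (log n)^(1+1)) = Θ(n^2 · (log n)^2).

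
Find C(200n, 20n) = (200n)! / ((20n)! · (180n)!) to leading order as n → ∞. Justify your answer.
C(200n, 20n) ~ (10000000000/387420489)^(20n) · sqrt(5/(9π·20n))

Write N = 20n. Apply Stirling to each factorial:
  (10N)! ~ sqrt(2π·10N) · (10N/e)^(10N),
  N! ~ sqrt(2π N) · (N/e)^N,
  (9N)! ~ sqrt(2π·9N) · (9N/e)^(9N).
The exponential factors combine to (10N)^(10N) / (N^N · (9N)^(9N)) = 10^(10N)/9^(9N) = (10^10/9^9)^N = (10000000000/387420489)^N.
The square-root prefactors combine to sqrt(2π·10N) / (sqrt(2π N)·sqrt(2π·9N)) = sqrt(10 / (2π·9·N)) = sqrt(5/(9π·20n)).
Substituting N = 20n: C(200n, 20n) ~ (10000000000/387420489)^(20n) · sqrt(5/(9π·20n)).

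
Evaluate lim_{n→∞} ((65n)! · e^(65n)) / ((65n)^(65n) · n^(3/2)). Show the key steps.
lim = 0

Stirling: (65n)! ~ sqrt(2π·65n) · (65n/e)^(65n). Hence
  (65n)! · e^(65n) / (65n)^(65n) ~ sqrt(2π·65n).
Dividing by n^(3/2): sqrt(2π·65n) / n^(3/2) = sqrt(2π·65) · n^((1−3)/2), so the expression behaves like sqrt(2π·65) · n^((1−3)/2) → 0.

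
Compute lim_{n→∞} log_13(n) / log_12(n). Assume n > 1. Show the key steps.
lim = ln(12) / ln(13) = log_13(12)

Change of base: log_13(n) = ln n / ln 13 and log_12(n) = ln n / ln 12. The ratio is (ln n / ln 13) · (ln 12 / ln n) = ln 12 / ln 13, a constant independent of n. So the limit is ln 12 / ln 13 = log_13(12).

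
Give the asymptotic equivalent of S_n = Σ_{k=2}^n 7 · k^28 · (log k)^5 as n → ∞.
S_n ~ 7 · n^29 · (log n)^5 / 29

By integral comparison, S_n = ∫_1^n 7 · x^28 · (log x)^5 dx + O(n^28 · (log n)^5). For the integral, the leading term of ∫_1^n x^28 (log x)^5 dx is n^29/29 · (log n)^5 (by repeated integration by parts; each step lowers the log-exponent and produces a relatively O(1/log n) correction). Hence S_n ~ 7 · n^29 · (log n)^5 / 29.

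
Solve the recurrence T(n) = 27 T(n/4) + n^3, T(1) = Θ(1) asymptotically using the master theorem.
T(n) = Θ(n^3)

log_4 27 ≈ 2.377. f(n) = n^3 dominates n^(log_4 27) since 3 > 2.377, and the regularity condition a·f(n/b) = 27·(n/4)^3 = (27/64)·n^3 ≤ c·f(n) holds with c = 27/64 ≈ 0.422 < 1. So this is Case 3: T(n) = Θ(f(n)) = Θ(n^3).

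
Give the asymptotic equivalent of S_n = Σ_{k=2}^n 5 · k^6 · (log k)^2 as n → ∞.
S_n ~ 5 · n^7 · (log n)^2 / 7

By integral comparison, S_n = ∫_1^n 5 · x^6 · (log x)^2 dx + O(n^6 · (log n)^2). For the integral, the leading term of ∫_1^n x^6 (log x)^2 dx is n^7/7 · (log n)^2 (by repeated integration by parts; each step lowers the log-exponent and produces a relatively O(1/log n) correction). Hence S_n ~ 5 · n^7 · (log n)^2 / 7.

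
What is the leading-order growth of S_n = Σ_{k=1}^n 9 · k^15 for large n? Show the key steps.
S_n ~ 9 · n^16 / 16

By integral comparison (Euler-Maclaurin), Σ_{k=1}^n 9 · k^15 = 9 · ∫_0^n x^15 dx + O(n^15) = 9 · n^16/16 + O(n^15). (Equivalently, Faulhaber's formula gives the same leading term.)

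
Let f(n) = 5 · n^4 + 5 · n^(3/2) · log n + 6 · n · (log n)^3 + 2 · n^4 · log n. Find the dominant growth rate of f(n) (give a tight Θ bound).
f(n) ∈ Θ(n^4 · log n)

Compare the terms by growth order. For large n, n^a · (log n)^b dominates n^a' · (log n)^b' iff a > a', or (a = a' and b > b'). Ranking the 4 terms shows the dominant one is 2 · n^4 · log n. Hence f(n) ∈ Θ(n^4 · log n).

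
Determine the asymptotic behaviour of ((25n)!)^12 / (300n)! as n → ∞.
((25n)!)^12/(300n)! ~ ((2π·25n)^(11/2) / sqrt(12)) · 12^(−12·25n)  →  0

Write N = 25n. Stirling: N! ~ sqrt(2π N)(N/e)^N and (12N)! ~ sqrt(2π·12N)·(12N/e)^(12N).
  (N!)^12/(12N)! ~ (2π N)^(12/2) (N/e)^(12N) / [sqrt(2π·12N) (12N/e)^(12N)]
     = (2π N)^(12/2) / sqrt(2π·12N) · (N/(12N))^(12N)
     = (2π N)^((12−1)/2) / sqrt(12) · 12^(−12N).
Since 12^12 > 1, the factor 12^(−12N) decays exponentially, so the ratio → 0. Substituting N = 25n gives the stated form.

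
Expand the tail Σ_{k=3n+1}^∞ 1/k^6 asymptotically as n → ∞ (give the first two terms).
Σ_{k>3n} 1/k^6 = 1/(5 · (3n)^5) − 1/(2 · (3n)^6) + O(1/(3n)^7)

Compare to the integral: ∫_{3n}^∞ x^(−6) dx = [−x^(−5)/5]_{3n}^∞ = 1/((6−1)·(3n)^5). The Euler-Maclaurin correction adds −f(3n)/2 = −1/(2·(3n)^6). Euler-Maclaurin then gives
  Σ_{k>3n} 1/k^6 = ∫_{3n}^∞ dx/x^6 − 1/(2·(3n)^6) + O(1/(3n)^7).
(Equivalently this is ζ(6) − Σ_{k≤3n} 1/k^6.)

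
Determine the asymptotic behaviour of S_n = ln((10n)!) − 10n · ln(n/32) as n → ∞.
S_n ~ 10n · (ln 320 − 1) + O(ln n)

Stirling: ln((10n)!) = 10n ln(10n) − 10n + O(ln n).
  S_n = 10n ln(10n) − 10n − 10n ln(n/32) + O(ln n)
      = 10n ln(10n) − 10n ln n + 10n ln 32 − 10n + O(ln n)
      = 10n ln 10 + 10n ln 32 − 10n + O(ln n)
      = 10n (ln 320 − 1) + O(ln n).
Numerically ln(320) − 1 ≈ 4.7683.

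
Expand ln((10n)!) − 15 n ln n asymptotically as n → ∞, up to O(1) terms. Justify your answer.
ln((10n)!) − 15 n ln n = −5 n ln n + 10(ln 10 − 1) n + (1/2) ln(2π·10n) + O(1/n)

Stirling: ln((10n)!) = 10n ln(10n) − 10n + (1/2) ln(2π·10n) + O(1/n).
Expand 10n ln(10n) = 10n (ln n + ln 10) = 10n ln n + 10n ln 10.
Subtract 15n ln n: leading term is (10 − 15) n ln n = −5 n ln n. The next term is 10n ln 10 − 10n = 10(ln 10 − 1) n. Then the (1/2) ln(2π·10n) correction.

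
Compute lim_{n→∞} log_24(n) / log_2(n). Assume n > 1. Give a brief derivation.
lim = ln(2) / ln(24) = log_24(2)

Change of base: log_24(n) = ln n / ln 24 and log_2(n) = ln n / ln 2. The ratio is (ln n / ln 24) · (ln 2 / ln n) = ln 2 / ln 24, a constant independent of n. So the limit is ln 2 / ln 24 = log_24(2).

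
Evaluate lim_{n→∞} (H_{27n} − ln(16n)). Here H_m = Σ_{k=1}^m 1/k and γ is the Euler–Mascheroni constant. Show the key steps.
lim = ln(27/16) + γ

By Euler-Maclaurin, H_m = ln m + γ + O(1/m). So
  H_{27n} − ln(16n) = ln(27n) + γ − ln(16n) + O(1/n)
                       = ln(27/16) + γ + O(1/n).
Hence the limit is ln(27/16) + γ.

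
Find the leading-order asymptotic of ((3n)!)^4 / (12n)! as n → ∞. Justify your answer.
((3n)!)^4/(12n)! ~ ((2π·3n)^(3/2) / 2) · 4^(−4·3n)  →  0

Write N = 3n. Stirling: N! ~ sqrt(2π N)(N/e)^N and (4N)! ~ sqrt(2π·4N)·(4N/e)^(4N).
  (N!)^4/(4N)! ~ (2π N)^(4/2) (N/e)^(4N) / [sqrt(2π·4N) (4N/e)^(4N)]
     = (2π N)^(4/2) / sqrt(2π·4N) · (N/(4N))^(4N)
     = (2π N)^((4−1)/2) / 2 · 4^(−4N).
Since 4^4 > 1, the factor 4^(−4N) decays exponentially, so the ratio → 0. Substituting N = 3n gives the stated form.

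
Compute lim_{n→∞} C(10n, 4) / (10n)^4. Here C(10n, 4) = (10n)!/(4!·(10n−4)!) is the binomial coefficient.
lim = 1/4! = 1/24

With N = 10n → ∞: C(N, 4) / N^4 = [N(N−1)…(N−3)] / (4! · N^4) = (1/4!) · 1 · (1 − 1/(10n)) · (1 − 2/(10n)) · (1 − 3/(10n)). Each factor → 1 as N → ∞, so the limit is 1/4! = 1/24.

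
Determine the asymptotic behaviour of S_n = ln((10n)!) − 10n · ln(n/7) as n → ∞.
S_n ~ 10n · (ln 70 − 1) + O(ln n)

Stirling: ln((10n)!) = 10n ln(10n) − 10n + O(ln n).
  S_n = 10n ln(10n) − 10n − 10n ln(n/7) + O(ln n)
      = 10n ln(10n) − 10n ln n + 10n ln 7 − 10n + O(ln n)
      = 10n ln 10 + 10n ln 7 − 10n + O(ln n)
      = 10n (ln 70 − 1) + O(ln n).
Numerically ln(70) − 1 ≈ 3.2485.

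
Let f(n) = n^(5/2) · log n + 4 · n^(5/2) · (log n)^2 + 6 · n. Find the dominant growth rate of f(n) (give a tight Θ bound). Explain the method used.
f(n) ∈ Θ(n^(5/2) · (log n)^2)

Compare the terms by growth order. For large n, n^a · (log n)^b dominates n^a' · (log n)^b' iff a > a', or (a = a' and b > b'). Ranking the 3 terms shows the dominant one is 4 · n^(5/2) · (log n)^2. Hence f(n) ∈ Θ(n^(5/2) · (log n)^2).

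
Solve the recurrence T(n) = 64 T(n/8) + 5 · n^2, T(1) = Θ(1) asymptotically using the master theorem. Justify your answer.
T(n) = Θ(n^2 log n)

log_8 64 = 2, and f(n) = 5 · n^2 = Θ(n^(log_8 64)). This is Case 2 of the master theorem: T(n) = Θ(f(n) · log n) = Θ(n^2 log n).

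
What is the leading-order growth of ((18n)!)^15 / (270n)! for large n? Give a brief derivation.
((18n)!)^15/(270n)! ~ ((2π·18n)^(14/2) / sqrt(15)) · 15^(−15·18n)  →  0

Write N = 18n. Stirling: N! ~ sqrt(2π N)(N/e)^N and (15N)! ~ sqrt(2π·15N)·(15N/e)^(15N).
  (N!)^15/(15N)! ~ (2π N)^(15/2) (N/e)^(15N) / [sqrt(2π·15N) (15N/e)^(15N)]
     = (2π N)^(15/2) / sqrt(2π·15N) · (N/(15N))^(15N)
     = (2π N)^((15−1)/2) / sqrt(15) · 15^(−15N).
Since 15^15 > 1, the factor 15^(−15N) decays exponentially, so the ratio → 0. Substituting N = 18n gives the stated form.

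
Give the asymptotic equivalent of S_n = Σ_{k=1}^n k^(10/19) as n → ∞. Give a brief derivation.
S_n ~ (19/29) · n^(29/19)

Integral comparison: Σ_{k=1}^n k^(10/19) = ∫_0^n x^(10/19) dx + O(n^(10/19)). The integral is n^(1 + 10/19) / (1 + 10/19) = n^((10+19)/19) / ((10+19)/19) = (19/29) · n^(29/19).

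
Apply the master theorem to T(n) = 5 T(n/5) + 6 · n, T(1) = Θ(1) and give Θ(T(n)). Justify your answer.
T(n) = Θ(n log n)

log_5 5 = 1, and f(n) = 6 · n = Θ(n^(log_5 5)). This is Case 2 of the master theorem: T(n) = Θ(f(n) · log n) = Θ(n log n).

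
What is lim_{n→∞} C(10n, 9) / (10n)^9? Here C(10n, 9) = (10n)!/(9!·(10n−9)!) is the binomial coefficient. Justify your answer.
lim = 1/9! = 1/362880

With N = 10n → ∞: C(N, 9) / N^9 = [N(N−1)…(N−8)] / (9! · N^9) = (1/9!) · 1 · (1 − 1/(10n)) · … · (1 − 8/(10n)). Each factor → 1 as N → ∞, so the limit is 1/9! = 1/362880.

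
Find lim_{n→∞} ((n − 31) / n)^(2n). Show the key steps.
lim = e^(−62)

Rewrite as (1 − 31/n)^(2n). By the standard limit (1 + x/n)^n → e^x, we have (1 − 31/n)^n → e^(−31), and raising to the 2nd power gives e^(−62).
More precisely, ln[(1 − 31/n)^(2n)] = 2n · ln(1 − 31/n) = 2n · (-31/n + O(1/n^2)) = -62 + O(1/n) → -62.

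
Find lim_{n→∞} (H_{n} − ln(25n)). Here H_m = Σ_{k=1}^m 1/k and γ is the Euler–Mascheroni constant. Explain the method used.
lim = −ln 25 + γ

By Euler-Maclaurin, H_m = ln m + γ + O(1/m). So
  H_{n} − ln(25n) = ln(n) + γ − ln(25n) + O(1/n)
                       = ln(1/25) + γ + O(1/n).
Hence the limit is ln(1/25) + γ.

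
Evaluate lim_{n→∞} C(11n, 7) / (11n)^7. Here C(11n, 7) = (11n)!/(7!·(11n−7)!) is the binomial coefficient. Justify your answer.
lim = 1/7! = 1/5040

With N = 11n → ∞: C(N, 7) / N^7 = [N(N−1)…(N−6)] / (7! · N^7) = (1/7!) · 1 · (1 − 1/(11n)) · … · (1 − 6/(11n)). Each factor → 1 as N → ∞, so the limit is 1/7! = 1/5040.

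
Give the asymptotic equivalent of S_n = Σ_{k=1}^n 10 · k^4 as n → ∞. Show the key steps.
S_n ~ 2 · n^5

By integral comparison (Euler-Maclaurin), Σ_{k=1}^n 10 · k^4 = 10 · ∫_0^n x^4 dx + O(n^4) = 10 · n^5/5 = 2 · n^5 + O(n^4). (Equivalently, Faulhaber's formula gives the same leading term.)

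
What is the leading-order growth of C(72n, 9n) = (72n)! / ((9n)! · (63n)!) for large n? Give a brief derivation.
C(72n, 9n) ~ (16777216/823543)^(9n) · sqrt(4/(7π·9n))

Write N = 9n. Apply Stirling to each factorial:
  (8N)! ~ sqrt(2π·8N) · (8N/e)^(8N),
  N! ~ sqrt(2π N) · (N/e)^N,
  (7N)! ~ sqrt(2π·7N) · (7N/e)^(7N).
The exponential factors combine to (8N)^(8N) / (N^N · (7N)^(7N)) = 8^(8N)/7^(7N) = (8^8/7^7)^N = (16777216/823543)^N.
The square-root prefactors combine to sqrt(2π·8N) / (sqrt(2π N)·sqrt(2π·7N)) = sqrt(8 / (2π·7·N)) = sqrt(4/(7π·9n)).
Substituting N = 9n: C(72n, 9n) ~ (16777216/823543)^(9n) · sqrt(4/(7π·9n)).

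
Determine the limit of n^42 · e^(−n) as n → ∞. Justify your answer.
lim = 0

Exponentials with base > 1 dominate every fixed polynomial: for any fixed c, n^c / e^n → 0 as n → ∞ (e.g. by the ratio test, or since e^n grows faster than any power of n). Hence n^42 · e^(−n) = n^42 / e^n → 0.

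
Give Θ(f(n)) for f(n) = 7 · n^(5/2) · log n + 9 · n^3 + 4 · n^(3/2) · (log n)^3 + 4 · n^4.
f(n) ∈ Θ(n^4)

Compare the terms by growth order. For large n, n^a · (log n)^b dominates n^a' · (log n)^b' iff a > a', or (a = a' and b > b'). Ranking the 4 terms shows the dominant one is 4 · n^4. Hence f(n) ∈ Θ(n^4).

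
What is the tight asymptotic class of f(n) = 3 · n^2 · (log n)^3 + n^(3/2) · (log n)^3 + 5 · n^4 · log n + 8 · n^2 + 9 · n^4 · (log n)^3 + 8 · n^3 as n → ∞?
f(n) ∈ Θ(n^4 · (log n)^3)

Compare the terms by growth order. For large n, n^a · (log n)^b dominates n^a' · (log n)^b' iff a > a', or (a = a' and b > b'). Ranking the 6 terms shows the dominant one is 9 · n^4 · (log n)^3. Hence f(n) ∈ Θ(n^4 · (log n)^3).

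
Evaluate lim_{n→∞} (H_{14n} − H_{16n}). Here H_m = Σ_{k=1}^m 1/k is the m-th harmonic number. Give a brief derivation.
lim = ln(14/16) = ln(7/8)

Euler-Maclaurin gives H_m = ln m + γ + 1/(2m) + O(1/m^2). The γ and O(1/m) terms cancel in the difference:
  H_{14n} − H_{16n} = ln(14n) − ln(16n) + O(1/n) = ln(14/16) + O(1/n).
Hence the limit is ln(14/16) = ln(7/8).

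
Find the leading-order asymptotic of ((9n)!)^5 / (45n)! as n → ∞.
((9n)!)^5/(45n)! ~ ((2π·9n)^(4/2) / sqrt(5)) · 5^(−5·9n)  →  0

Write N = 9n. Stirling: N! ~ sqrt(2π N)(N/e)^N and (5N)! ~ sqrt(2π·5N)·(5N/e)^(5N).
  (N!)^5/(5N)! ~ (2π N)^(5/2) (N/e)^(5N) / [sqrt(2π·5N) (5N/e)^(5N)]
     = (2π N)^(5/2) / sqrt(2π·5N) · (N/(5N))^(5N)
     = (2π N)^((5−1)/2) / sqrt(5) · 5^(−5N).
Since 5^5 > 1, the factor 5^(−5N) decays exponentially, so the ratio → 0. Substituting N = 9n gives the stated form.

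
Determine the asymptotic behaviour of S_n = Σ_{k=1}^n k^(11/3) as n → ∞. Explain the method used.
S_n ~ (3/14) · n^(14/3)

Integral comparison: Σ_{k=1}^n k^(11/3) = ∫_0^n x^(11/3) dx + O(n^(11/3)). The integral is n^(1 + 11/3) / (1 + 11/3) = n^((11+3)/3) / ((11+3)/3) = (3/14) · n^(14/3).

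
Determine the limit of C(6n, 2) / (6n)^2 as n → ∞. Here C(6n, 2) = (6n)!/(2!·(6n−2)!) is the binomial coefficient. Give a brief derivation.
lim = 1/2! = 1/2

With N = 6n → ∞: C(N, 2) / N^2 = [N(N−1)…(N−1)] / (2! · N^2) = (1/2!) · 1 · (1 − 1/(6n)). Each factor → 1 as N → ∞, so the limit is 1/2! = 1/2.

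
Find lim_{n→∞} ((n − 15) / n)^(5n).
lim = e^(−75)

Rewrite as (1 − 15/n)^(5n). By the standard limit (1 + x/n)^n → e^x, we have (1 − 15/n)^n → e^(−15), and raising to the 5th power gives e^(−75).
More precisely, ln[(1 − 15/n)^(5n)] = 5n · ln(1 − 15/n) = 5n · (-15/n + O(1/n^2)) = -75 + O(1/n) → -75.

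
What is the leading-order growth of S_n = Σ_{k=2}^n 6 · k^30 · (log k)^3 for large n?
S_n ~ 6 · n^31 · (log n)^3 / 31

By integral comparison, S_n = ∫_1^n 6 · x^30 · (log x)^3 dx + O(n^30 · (log n)^3). For the integral, the leading term of ∫_1^n x^30 (log x)^3 dx is n^31/31 · (log n)^3 (by repeated integration by parts; each step lowers the log-exponent and produces a relatively O(1/log n) correction). Hence S_n ~ 6 · n^31 · (log n)^3 / 31.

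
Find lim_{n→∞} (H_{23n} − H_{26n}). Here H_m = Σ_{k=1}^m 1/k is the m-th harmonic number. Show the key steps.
lim = ln(23/26)

Euler-Maclaurin gives H_m = ln m + γ + 1/(2m) + O(1/m^2). The γ and O(1/m) terms cancel in the difference:
  H_{23n} − H_{26n} = ln(23n) − ln(26n) + O(1/n) = ln(23/26) + O(1/n).
Hence the limit is ln(23/26).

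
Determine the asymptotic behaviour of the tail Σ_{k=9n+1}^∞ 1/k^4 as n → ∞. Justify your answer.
Σ_{k>9n} 1/k^4 ~ 1/(3 · (9n)^3)

Compare to the integral: ∫_{9n}^∞ x^(−4) dx = [−x^(−3)/3]_{9n}^∞ = 1/((4−1)·(9n)^3). Euler-Maclaurin then gives
  Σ_{k>9n} 1/k^4 = ∫_{9n}^∞ dx/x^4 − 1/(2·(9n)^4) + O(1/(9n)^5).
(Equivalently this is ζ(4) − Σ_{k≤9n} 1/k^4.)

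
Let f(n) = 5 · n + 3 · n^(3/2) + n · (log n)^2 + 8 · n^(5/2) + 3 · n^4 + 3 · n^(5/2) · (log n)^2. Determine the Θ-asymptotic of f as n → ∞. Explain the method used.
f(n) ∈ Θ(n^4)

Compare the terms by growth order. For large n, n^a · (log n)^b dominates n^a' · (log n)^b' iff a > a', or (a = a' and b > b'). Ranking the 6 terms shows the dominant one is 3 · n^4. Hence f(n) ∈ Θ(n^4).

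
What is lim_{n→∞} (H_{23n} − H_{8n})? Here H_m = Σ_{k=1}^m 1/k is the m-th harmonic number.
lim = ln(23/8)

Euler-Maclaurin gives H_m = ln m + γ + 1/(2m) + O(1/m^2). The γ and O(1/m) terms cancel in the difference:
  H_{23n} − H_{8n} = ln(23n) − ln(8n) + O(1/n) = ln(23/8) + O(1/n).
Hence the limit is ln(23/8).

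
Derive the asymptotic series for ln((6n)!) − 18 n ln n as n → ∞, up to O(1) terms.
ln((6n)!) − 18 n ln n = −12 n ln n + 6(ln 6 − 1) n + (1/2) ln(2π·6n) + O(1/n)

Stirling: ln((6n)!) = 6n ln(6n) − 6n + (1/2) ln(2π·6n) + O(1/n).
Expand 6n ln(6n) = 6n (ln n + ln 6) = 6n ln n + 6n ln 6.
Subtract 18n ln n: leading term is (6 − 18) n ln n = −12 n ln n. The next term is 6n ln 6 − 6n = 6(ln 6 − 1) n. Then the (1/2) ln(2π·6n) correction.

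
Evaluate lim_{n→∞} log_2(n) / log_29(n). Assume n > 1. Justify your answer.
lim = ln(29) / ln(2) = log_2(29)

Change of base: log_2(n) = ln n / ln 2 and log_29(n) = ln n / ln 29. The ratio is (ln n / ln 2) · (ln 29 / ln n) = ln 29 / ln 2, a constant independent of n. So the limit is ln 29 / ln 2 = log_2(29).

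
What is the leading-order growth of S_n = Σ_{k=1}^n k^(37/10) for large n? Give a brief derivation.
S_n ~ (10/47) · n^(47/10)

Integral comparison: Σ_{k=1}^n k^(37/10) = ∫_0^n x^(37/10) dx + O(n^(37/10)). The integral is n^(1 + 37/10) / (1 + 37/10) = n^((37+10)/10) / ((37+10)/10) = (10/47) · n^(47/10).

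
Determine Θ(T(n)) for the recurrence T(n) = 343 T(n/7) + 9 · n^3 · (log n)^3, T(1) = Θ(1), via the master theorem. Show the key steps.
T(n) = Θ(n^3 · (log n)^4)

Here log_7 343 = 3 and f(n) = 9 · n^3 · (log n)^3 = Θ(n^(log_7 343) · (log n)^3). This is the extended Case 2 of the master theorem (f matches the critical exponent up to log factors), giving T(n) = Θ(n^(log_7 343) · (log n)^(3+1)) = Θ(n^3 · (log n)^4).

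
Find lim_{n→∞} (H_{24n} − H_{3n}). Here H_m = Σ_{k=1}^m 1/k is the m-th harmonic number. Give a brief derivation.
lim = ln(24/3) = ln 8

Euler-Maclaurin gives H_m = ln m + γ + 1/(2m) + O(1/m^2). The γ and O(1/m) terms cancel in the difference:
  H_{24n} − H_{3n} = ln(24n) − ln(3n) + O(1/n) = ln(24/3) + O(1/n).
Hence the limit is ln(24/3) = ln 8.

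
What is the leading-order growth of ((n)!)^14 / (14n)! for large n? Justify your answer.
((n)!)^14/(14n)! ~ ((2π·n)^(13/2) / sqrt(14)) · 14^(−14·n)  →  0

Write N = n. Stirling: N! ~ sqrt(2π N)(N/e)^N and (14N)! ~ sqrt(2π·14N)·(14N/e)^(14N).
  (N!)^14/(14N)! ~ (2π N)^(14/2) (N/e)^(14N) / [sqrt(2π·14N) (14N/e)^(14N)]
     = (2π N)^(14/2) / sqrt(2π·14N) · (N/(14N))^(14N)
     = (2π N)^((14−1)/2) / sqrt(14) · 14^(−14N).
Since 14^14 > 1, the factor 14^(−14N) decays exponentially, so the ratio → 0. Substituting N = n gives the stated form.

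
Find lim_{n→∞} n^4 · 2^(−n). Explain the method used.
lim = 0

Exponentials with base > 1 dominate every fixed polynomial: for any fixed c, n^c / 2^n → 0 as n → ∞ (e.g. by the ratio test, or by writing 2^n = e^(n ln 2) and noting e^(n ln 2) / n^c → ∞). Hence n^4 · 2^(−n) = n^4 / 2^n → 0.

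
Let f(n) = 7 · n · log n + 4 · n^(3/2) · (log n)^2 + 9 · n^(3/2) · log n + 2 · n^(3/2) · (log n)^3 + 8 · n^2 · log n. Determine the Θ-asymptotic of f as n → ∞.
f(n) ∈ Θ(n^2 · log n)

Compare the terms by growth order. For large n, n^a · (log n)^b dominates n^a' · (log n)^b' iff a > a', or (a = a' and b > b'). Ranking the 5 terms shows the dominant one is 8 · n^2 · log n. Hence f(n) ∈ Θ(n^2 · log n).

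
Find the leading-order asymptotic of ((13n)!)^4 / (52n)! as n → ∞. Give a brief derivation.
((13n)!)^4/(52n)! ~ ((2π·13n)^(3/2) / 2) · 4^(−4·13n)  →  0

Write N = 13n. Stirling: N! ~ sqrt(2π N)(N/e)^N and (4N)! ~ sqrt(2π·4N)·(4N/e)^(4N).
  (N!)^4/(4N)! ~ (2π N)^(4/2) (N/e)^(4N) / [sqrt(2π·4N) (4N/e)^(4N)]
     = (2π N)^(4/2) / sqrt(2π·4N) · (N/(4N))^(4N)
     = (2π N)^((4−1)/2) / 2 · 4^(−4N).
Since 4^4 > 1, the factor 4^(−4N) decays exponentially, so the ratio → 0. Substituting N = 13n gives the stated form.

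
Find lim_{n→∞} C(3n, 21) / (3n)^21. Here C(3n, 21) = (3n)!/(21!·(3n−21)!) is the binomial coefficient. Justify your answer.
lim = 1/21! = 1/51090942171709440000

With N = 3n → ∞: C(N, 21) / N^21 = [N(N−1)…(N−20)] / (21! · N^21) = (1/21!) · 1 · (1 − 1/(3n)) · … · (1 − 20/(3n)). Each factor → 1 as N → ∞, so the limit is 1/21! = 1/51090942171709440000.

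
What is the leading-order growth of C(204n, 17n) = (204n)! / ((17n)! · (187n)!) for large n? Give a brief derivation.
C(204n, 17n) ~ (8916100448256/285311670611)^(17n) · sqrt(6/(11π·17n))

Write N = 17n. Apply Stirling to each factorial:
  (12N)! ~ sqrt(2π·12N) · (12N/e)^(12N),
  N! ~ sqrt(2π N) · (N/e)^N,
  (11N)! ~ sqrt(2π·11N) · (11N/e)^(11N).
The exponential factors combine to (12N)^(12N) / (N^N · (11N)^(11N)) = 12^(12N)/11^(11N) = (12^12/11^11)^N = (8916100448256/285311670611)^N.
The square-root prefactors combine to sqrt(2π·12N) / (sqrt(2π N)·sqrt(2π·11N)) = sqrt(12 / (2π·11·N)) = sqrt(6/(11π·17n)).
Substituting N = 17n: C(204n, 17n) ~ (8916100448256/285311670611)^(17n) · sqrt(6/(11π·17n)).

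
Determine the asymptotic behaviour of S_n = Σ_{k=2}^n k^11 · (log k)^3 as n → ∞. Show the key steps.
S_n ~ n^12 · (log n)^3 / 12

By integral comparison, S_n = ∫_1^n x^11 · (log x)^3 dx + O(n^11 · (log n)^3). For the integral, the leading term of ∫_1^n x^11 (log x)^3 dx is n^12/12 · (log n)^3 (by repeated integration by parts; each step lowers the log-exponent and produces a relatively O(1/log n) correction). Hence S_n ~ n^12 · (log n)^3 / 12.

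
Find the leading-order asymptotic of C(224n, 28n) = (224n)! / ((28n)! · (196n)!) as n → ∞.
C(224n, 28n) ~ (16777216/823543)^(28n) · sqrt(4/(7π·28n))

Write N = 28n. Apply Stirling to each factorial:
  (8N)! ~ sqrt(2π·8N) · (8N/e)^(8N),
  N! ~ sqrt(2π N) · (N/e)^N,
  (7N)! ~ sqrt(2π·7N) · (7N/e)^(7N).
The exponential factors combine to (8N)^(8N) / (N^N · (7N)^(7N)) = 8^(8N)/7^(7N) = (8^8/7^7)^N = (16777216/823543)^N.
The square-root prefactors combine to sqrt(2π·8N) / (sqrt(2π N)·sqrt(2π·7N)) = sqrt(8 / (2π·7·N)) = sqrt(4/(7π·28n)).
Substituting N = 28n: C(224n, 28n) ~ (16777216/823543)^(28n) · sqrt(4/(7π·28n)).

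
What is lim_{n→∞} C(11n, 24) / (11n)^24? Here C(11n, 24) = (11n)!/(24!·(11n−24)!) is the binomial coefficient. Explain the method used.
lim = 1/24! = 1/620448401733239439360000

With N = 11n → ∞: C(N, 24) / N^24 = [N(N−1)…(N−23)] / (24! · N^24) = (1/24!) · 1 · (1 − 1/(11n)) · … · (1 − 23/(11n)). Each factor → 1 as N → ∞, so the limit is 1/24! = 1/620448401733239439360000.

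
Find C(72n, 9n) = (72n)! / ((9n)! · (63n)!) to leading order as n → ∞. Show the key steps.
C(72n, 9n) ~ (16777216/823543)^(9n) · sqrt(4/(7π·9n))

Write N = 9n. Apply Stirling to each factorial:
  (8N)! ~ sqrt(2π·8N) · (8N/e)^(8N),
  N! ~ sqrt(2π N) · (N/e)^N,
  (7N)! ~ sqrt(2π·7N) · (7N/e)^(7N).
The exponential factors combine to (8N)^(8N) / (N^N · (7N)^(7N)) = 8^(8N)/7^(7N) = (8^8/7^7)^N = (16777216/823543)^N.
The square-root prefactors combine to sqrt(2π·8N) / (sqrt(2π N)·sqrt(2π·7N)) = sqrt(8 / (2π·7·N)) = sqrt(4/(7π·9n)).
Substituting N = 9n: C(72n, 9n) ~ (16777216/823543)^(9n) · sqrt(4/(7π·9n)).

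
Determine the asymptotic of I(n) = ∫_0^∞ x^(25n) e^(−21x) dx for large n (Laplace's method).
I(n) ~ (sqrt(2π·25n) / 21) · (25n/(21e))^(25n)

Write the integrand as exp(25n ln x − 21x) and set f(x) = 25n ln x − 21x. Then f'(x) = 25n/x − 21 = 0 at x* = 25n/21, and f''(x*) = −25n/x*^2 = −21^2/(25n). Laplace's method (interior maximum) gives
  I(n) ~ e^(f(x*)) · sqrt(2π / |f''(x*)|)
        = exp(25n ln(25n/21) − 25n) · sqrt(2π · 25n / 21^2)
        = (25n/21)^(25n) e^(−25n) · sqrt(2π·25n) / 21
        = (sqrt(2π·25n) / 21) · (25n/(21e))^(25n).
This matches Γ(25n+1)/21^(25n+1) with Stirling applied to Γ.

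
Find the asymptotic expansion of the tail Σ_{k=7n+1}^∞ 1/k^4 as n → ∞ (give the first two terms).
Σ_{k>7n} 1/k^4 = 1/(3 · (7n)^3) − 1/(2 · (7n)^4) + O(1/(7n)^5)

Compare to the integral: ∫_{7n}^∞ x^(−4) dx = [−x^(−3)/3]_{7n}^∞ = 1/((4−1)·(7n)^3). The Euler-Maclaurin correction adds −f(7n)/2 = −1/(2·(7n)^4). Euler-Maclaurin then gives
  Σ_{k>7n} 1/k^4 = ∫_{7n}^∞ dx/x^4 − 1/(2·(7n)^4) + O(1/(7n)^5).
(Equivalently this is ζ(4) − Σ_{k≤7n} 1/k^4.)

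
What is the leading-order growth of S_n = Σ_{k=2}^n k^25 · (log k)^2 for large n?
S_n ~ n^26 · (log n)^2 / 26

By integral comparison, S_n = ∫_1^n x^25 · (log x)^2 dx + O(n^25 · (log n)^2). For the integral, the leading term of ∫_1^n x^25 (log x)^2 dx is n^26/26 · (log n)^2 (by repeated integration by parts; each step lowers the log-exponent and produces a relatively O(1/log n) correction). Hence S_n ~ n^26 · (log n)^2 / 26.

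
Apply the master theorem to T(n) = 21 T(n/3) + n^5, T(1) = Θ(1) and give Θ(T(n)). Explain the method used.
T(n) = Θ(n^5)

log_3 21 ≈ 2.771. f(n) = n^5 dominates n^(log_3 21) since 5 > 2.771, and the regularity condition a·f(n/b) = 21·(n/3)^5 = (21/243)·n^5 ≤ c·f(n) holds with c = 21/243 ≈ 0.0864 < 1. So this is Case 3: T(n) = Θ(f(n)) = Θ(n^5).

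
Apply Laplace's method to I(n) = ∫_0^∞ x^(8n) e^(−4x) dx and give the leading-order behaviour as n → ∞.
I(n) ~ (sqrt(2π·8n) / 4) · (8n/(4e))^(8n)

Write the integrand as exp(8n ln x − 4x) and set f(x) = 8n ln x − 4x. Then f'(x) = 8n/x − 4 = 0 at x* = 8n/4, and f''(x*) = −8n/x*^2 = −4^2/(8n). Laplace's method (interior maximum) gives
  I(n) ~ e^(f(x*)) · sqrt(2π / |f''(x*)|)
        = exp(8n ln(8n/4) − 8n) · sqrt(2π · 8n / 4^2)
        = (8n/4)^(8n) e^(−8n) · sqrt(2π·8n) / 4
        = (sqrt(2π·8n) / 4) · (8n/(4e))^(8n).
This matches Γ(8n+1)/4^(8n+1) with Stirling applied to Γ.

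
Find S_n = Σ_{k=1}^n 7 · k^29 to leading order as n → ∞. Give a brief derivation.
S_n ~ 7 · n^30 / 30

By integral comparison (Euler-Maclaurin), Σ_{k=1}^n 7 · k^29 = 7 · ∫_0^n x^29 dx + O(n^29) = 7 · n^30/30 + O(n^29). (Equivalently, Faulhaber's formula gives the same leading term.)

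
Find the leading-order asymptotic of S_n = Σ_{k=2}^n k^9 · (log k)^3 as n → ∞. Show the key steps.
S_n ~ n^10 · (log n)^3 / 10

By integral comparison, S_n = ∫_1^n x^9 · (log x)^3 dx + O(n^9 · (log n)^3). For the integral, the leading term of ∫_1^n x^9 (log x)^3 dx is n^10/10 · (log n)^3 (by repeated integration by parts; each step lowers the log-exponent and produces a relatively O(1/log n) correction). Hence S_n ~ n^10 · (log n)^3 / 10.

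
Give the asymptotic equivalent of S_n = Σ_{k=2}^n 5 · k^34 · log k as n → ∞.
S_n ~ n^35 log n / 7 − n^35 / 245

By integral comparison, S_n = ∫_1^n 5 · x^34 · log x dx + O(n^34 · log n). For the integral, ∫ x^34 log x dx = n^35 log n / 35 − n^35/1225 (integration by parts). Hence S_n ~ n^35 log n / 7 − n^35 / 245.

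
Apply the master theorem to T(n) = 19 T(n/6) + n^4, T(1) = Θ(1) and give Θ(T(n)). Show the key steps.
T(n) = Θ(n^4)

log_6 19 ≈ 1.643. f(n) = n^4 dominates n^(log_6 19) since 4 > 1.643, and the regularity condition a·f(n/b) = 19·(n/6)^4 = (19/1296)·n^4 ≤ c·f(n) holds with c = 19/1296 ≈ 0.0147 < 1. So this is Case 3: T(n) = Θ(f(n)) = Θ(n^4).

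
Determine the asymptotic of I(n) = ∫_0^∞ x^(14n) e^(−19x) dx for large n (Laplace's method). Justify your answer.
I(n) ~ (sqrt(2π·14n) / 19) · (14n/(19e))^(14n)

Write the integrand as exp(14n ln x − 19x) and set f(x) = 14n ln x − 19x. Then f'(x) = 14n/x − 19 = 0 at x* = 14n/19, and f''(x*) = −14n/x*^2 = −19^2/(14n). Laplace's method (interior maximum) gives
  I(n) ~ e^(f(x*)) · sqrt(2π / |f''(x*)|)
        = exp(14n ln(14n/19) − 14n) · sqrt(2π · 14n / 19^2)
        = (14n/19)^(14n) e^(−14n) · sqrt(2π·14n) / 19
        = (sqrt(2π·14n) / 19) · (14n/(19e))^(14n).
This matches Γ(14n+1)/19^(14n+1) with Stirling applied to Γ.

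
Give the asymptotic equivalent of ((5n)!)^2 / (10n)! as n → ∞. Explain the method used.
((5n)!)^2/(10n)! ~ ((2π·5n)^(1/2) / sqrt(2)) · 2^(−2·5n)  →  0

Write N = 5n. Stirling: N! ~ sqrt(2π N)(N/e)^N and (2N)! ~ sqrt(2π·2N)·(2N/e)^(2N).
  (N!)^2/(2N)! ~ (2π N)^(2/2) (N/e)^(2N) / [sqrt(2π·2N) (2N/e)^(2N)]
     = (2π N)^(2/2) / sqrt(2π·2N) · (N/(2N))^(2N)
     = (2π N)^((2−1)/2) / sqrt(2) · 2^(−2N).
Since 2^2 > 1, the factor 2^(−2N) decays exponentially, so the ratio → 0. Substituting N = 5n gives the stated form.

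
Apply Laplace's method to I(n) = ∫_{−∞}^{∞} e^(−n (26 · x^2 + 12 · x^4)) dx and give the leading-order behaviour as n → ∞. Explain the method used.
I(n) ~ sqrt(π/(26n))

φ(x) = 26 · x^2 + 12 · x^4 has its unique global minimum at x* = 0 (since φ'(x) = 52x + 48x^3 = 0 only at x = 0 for real x with both coefficients positive, and φ → ∞ as |x| → ∞). At x* = 0, φ(0) = 0 and φ''(0) = 52. Laplace's method then gives
  I(n) ~ sqrt(2π / (n · φ''(0))) · e^(−n φ(0)) = sqrt(2π / (52n)) = sqrt(π/(26n)).
The 12 · x^4 term contributes only at subleading order (an O(1/n) relative correction).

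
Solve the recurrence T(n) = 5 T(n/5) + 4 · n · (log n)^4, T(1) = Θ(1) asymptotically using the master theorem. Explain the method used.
T(n) = Θ(n · (log n)^5)

Here log_5 5 = 1 and f(n) = 4 · n · (log n)^4 = Θ(n^(log_5 5) · (log n)^4). This is the extended Case 2 of the master theorem (f matches the critical exponent up to log factors), giving T(n) = Θ(n^(log_5 5) · (log n)^(4+1)) = Θ(n · (log n)^5).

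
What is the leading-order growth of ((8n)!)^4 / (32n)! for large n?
((8n)!)^4/(32n)! ~ ((2π·8n)^(3/2) / 2) · 4^(−4·8n)  →  0

Write N = 8n. Stirling: N! ~ sqrt(2π N)(N/e)^N and (4N)! ~ sqrt(2π·4N)·(4N/e)^(4N).
  (N!)^4/(4N)! ~ (2π N)^(4/2) (N/e)^(4N) / [sqrt(2π·4N) (4N/e)^(4N)]
     = (2π N)^(4/2) / sqrt(2π·4N) · (N/(4N))^(4N)
     = (2π N)^((4−1)/2) / 2 · 4^(−4N).
Since 4^4 > 1, the factor 4^(−4N) decays exponentially, so the ratio → 0. Substituting N = 8n gives the stated form.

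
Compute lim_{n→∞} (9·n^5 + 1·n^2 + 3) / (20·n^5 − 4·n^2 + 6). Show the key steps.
lim = 9/20

For large n the leading n^5 terms dominate both numerator and denominator. Dividing top and bottom by n^5, every other term tends to 0, leaving 9/20.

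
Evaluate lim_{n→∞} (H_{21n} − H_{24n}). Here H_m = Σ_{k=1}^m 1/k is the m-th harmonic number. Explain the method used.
lim = ln(21/24) = ln(7/8)

Euler-Maclaurin gives H_m = ln m + γ + 1/(2m) + O(1/m^2). The γ and O(1/m) terms cancel in the difference:
  H_{21n} − H_{24n} = ln(21n) − ln(24n) + O(1/n) = ln(21/24) + O(1/n).
Hence the limit is ln(21/24) = ln(7/8).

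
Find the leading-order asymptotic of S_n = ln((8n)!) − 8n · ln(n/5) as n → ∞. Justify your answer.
S_n ~ 8n · (ln 40 − 1) + O(ln n)

Stirling: ln((8n)!) = 8n ln(8n) − 8n + O(ln n).
  S_n = 8n ln(8n) − 8n − 8n ln(n/5) + O(ln n)
      = 8n ln(8n) − 8n ln n + 8n ln 5 − 8n + O(ln n)
      = 8n ln 8 + 8n ln 5 − 8n + O(ln n)
      = 8n (ln 40 − 1) + O(ln n).
Numerically ln(40) − 1 ≈ 2.6889.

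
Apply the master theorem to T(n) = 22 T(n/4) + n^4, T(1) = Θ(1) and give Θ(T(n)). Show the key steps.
T(n) = Θ(n^4)

log_4 22 ≈ 2.230. f(n) = n^4 dominates n^(log_4 22) since 4 > 2.230, and the regularity condition a·f(n/b) = 22·(n/4)^4 = (22/256)·n^4 ≤ c·f(n) holds with c = 22/256 ≈ 0.0859 < 1. So this is Case 3: T(n) = Θ(f(n)) = Θ(n^4).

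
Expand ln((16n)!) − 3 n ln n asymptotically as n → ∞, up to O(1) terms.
ln((16n)!) − 3 n ln n = 13 n ln n + 16(ln 16 − 1) n + (1/2) ln(2π·16n) + O(1/n)

Stirling: ln((16n)!) = 16n ln(16n) − 16n + (1/2) ln(2π·16n) + O(1/n).
Expand 16n ln(16n) = 16n (ln n + ln 16) = 16n ln n + 16n ln 16.
Subtract 3n ln n: leading term is (16 − 3) n ln n = 13 n ln n. The next term is 16n ln 16 − 16n = 16(ln 16 − 1) n. Then the (1/2) ln(2π·16n) correction.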